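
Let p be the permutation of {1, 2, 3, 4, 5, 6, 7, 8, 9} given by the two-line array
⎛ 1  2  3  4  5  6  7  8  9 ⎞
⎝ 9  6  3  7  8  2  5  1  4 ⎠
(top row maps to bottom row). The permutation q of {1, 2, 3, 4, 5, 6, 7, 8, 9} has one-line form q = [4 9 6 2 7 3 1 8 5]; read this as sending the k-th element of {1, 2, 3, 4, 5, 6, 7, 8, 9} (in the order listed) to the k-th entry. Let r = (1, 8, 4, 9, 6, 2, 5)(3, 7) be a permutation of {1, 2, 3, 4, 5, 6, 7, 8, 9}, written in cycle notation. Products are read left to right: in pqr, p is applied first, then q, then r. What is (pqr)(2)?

7

(pqr)(2) = r(q(p(2))). p(2) = 6, then q(6) = 3, then r(3) = 7, so the result is 7.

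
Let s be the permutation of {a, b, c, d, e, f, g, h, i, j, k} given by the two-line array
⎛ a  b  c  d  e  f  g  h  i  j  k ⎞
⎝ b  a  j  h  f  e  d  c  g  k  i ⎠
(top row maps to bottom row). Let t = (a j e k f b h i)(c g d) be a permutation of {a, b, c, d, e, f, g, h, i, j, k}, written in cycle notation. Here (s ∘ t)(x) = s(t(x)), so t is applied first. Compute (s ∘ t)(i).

b

t(i) = a, then s(a) = b; composing gives (s ∘ t)(i) = b.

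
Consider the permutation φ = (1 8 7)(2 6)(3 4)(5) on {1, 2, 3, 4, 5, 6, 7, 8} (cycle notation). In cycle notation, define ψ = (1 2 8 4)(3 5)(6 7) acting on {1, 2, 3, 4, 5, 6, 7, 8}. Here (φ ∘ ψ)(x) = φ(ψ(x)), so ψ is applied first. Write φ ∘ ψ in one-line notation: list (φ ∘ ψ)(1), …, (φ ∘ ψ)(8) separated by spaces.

6 7 5 8 4 1 2 3

(φ ∘ ψ)(x) = φ(ψ(x)). Computing each image: φ(ψ(1)) = φ(2) = 6, φ(ψ(2)) = φ(8) = 7, φ(ψ(3)) = φ(5) = 5, φ(ψ(4)) = φ(1) = 8, φ(ψ(5)) = φ(3) = 4, φ(ψ(6)) = φ(7) = 1, φ(ψ(7)) = φ(6) = 2, φ(ψ(8)) = φ(4) = 3.
Hence φ ∘ ψ = [6 7 5 8 4 1 2 3].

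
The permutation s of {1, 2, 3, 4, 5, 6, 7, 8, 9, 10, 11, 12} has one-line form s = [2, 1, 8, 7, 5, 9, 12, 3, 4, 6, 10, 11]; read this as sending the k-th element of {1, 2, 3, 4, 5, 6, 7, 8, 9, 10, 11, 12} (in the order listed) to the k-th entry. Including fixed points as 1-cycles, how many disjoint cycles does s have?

The cycle decomposition is (1 2)(3 8)(4 7 12 11 10 6 9)(5), which has 4 cycles (counting 1-cycles).

4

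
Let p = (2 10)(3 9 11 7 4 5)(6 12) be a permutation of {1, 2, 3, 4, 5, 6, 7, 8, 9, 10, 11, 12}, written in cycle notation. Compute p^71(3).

5

3 lies in the 6-cycle (3 9 11 7 4 5).
On a 6-cycle, p^6 is the identity, so p^71 = p^5 there (71 ≡ 5 mod 6).
Stepping 5 places around the cycle: 3 → 9 → 11 → 7 → 4 → 5.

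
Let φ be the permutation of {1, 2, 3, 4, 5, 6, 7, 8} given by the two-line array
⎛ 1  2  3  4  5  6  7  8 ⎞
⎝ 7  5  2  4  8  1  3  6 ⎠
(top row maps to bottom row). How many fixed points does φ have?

1

The fixed points (elements with φ(x) = x) are {4}, so there is 1.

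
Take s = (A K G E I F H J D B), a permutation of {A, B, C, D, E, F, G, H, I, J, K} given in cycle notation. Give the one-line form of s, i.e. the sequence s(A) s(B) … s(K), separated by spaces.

K A C B I H E J F D G

Image by image: A↦K, B↦A, C↦C, D↦B, E↦I, F↦H, G↦E, H↦J, I↦F, J↦D, K↦G.
Listing these in domain order gives K A C B I H E J F D G.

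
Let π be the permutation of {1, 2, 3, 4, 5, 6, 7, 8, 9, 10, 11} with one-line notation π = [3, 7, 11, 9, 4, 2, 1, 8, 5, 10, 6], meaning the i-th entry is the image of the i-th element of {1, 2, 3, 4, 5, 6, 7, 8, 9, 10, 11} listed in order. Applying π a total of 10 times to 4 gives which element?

Tracing 4 → 9 → … returns to 4 after 3 steps, so 4 lies in a 3-cycle (4, 9, 5).
Powers repeat with period 3 on this cycle, and 10 mod 3 = 1, so π^10(4) = π^1(4).
Stepping 1 place around the cycle: 4 → 9.

9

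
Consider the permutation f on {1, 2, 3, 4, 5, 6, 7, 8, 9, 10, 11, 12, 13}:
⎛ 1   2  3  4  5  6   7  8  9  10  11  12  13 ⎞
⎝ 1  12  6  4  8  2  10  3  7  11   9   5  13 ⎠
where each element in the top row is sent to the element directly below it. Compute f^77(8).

5

Tracing 8 → 3 → … returns to 8 after 6 steps, so 8 lies in a 6-cycle (2, 12, 5, 8, 3, 6).
Since the cycle has length 6, f^77 acts on it the same as f^5 (77 mod 6 = 5).
Stepping 5 places around the cycle: 8 → 3 → 6 → 2 → 12 → 5.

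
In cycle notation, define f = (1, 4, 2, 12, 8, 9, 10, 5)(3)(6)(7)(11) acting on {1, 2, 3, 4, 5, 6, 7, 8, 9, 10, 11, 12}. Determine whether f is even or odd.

odd

The cycle lengths are 8, 1, 1, 1, 1.
A cycle is odd iff its length is even; f has 1 even-length cycle, so sgn(f) = (−1)^1 and f is odd.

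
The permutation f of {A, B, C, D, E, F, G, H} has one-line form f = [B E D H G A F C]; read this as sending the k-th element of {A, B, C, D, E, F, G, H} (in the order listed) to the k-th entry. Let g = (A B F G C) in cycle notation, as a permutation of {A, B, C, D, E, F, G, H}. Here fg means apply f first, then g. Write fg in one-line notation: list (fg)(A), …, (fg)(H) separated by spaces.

F E D H C B G A

For each element, apply f then g: A → B → F; B → E → E; C → D → D; D → H → H; E → G → C; F → A → B; G → F → G; H → C → A.
So fg in one-line form is F E D H C B G A.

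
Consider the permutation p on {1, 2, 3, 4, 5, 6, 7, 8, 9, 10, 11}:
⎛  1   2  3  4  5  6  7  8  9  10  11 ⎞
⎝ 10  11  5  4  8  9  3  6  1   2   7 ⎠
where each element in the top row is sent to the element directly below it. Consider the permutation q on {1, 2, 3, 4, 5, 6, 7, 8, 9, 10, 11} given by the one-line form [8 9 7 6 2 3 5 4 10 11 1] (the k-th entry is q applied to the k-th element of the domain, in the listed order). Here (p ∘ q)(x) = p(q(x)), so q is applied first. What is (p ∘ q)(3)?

(p ∘ q)(3) = p(q(3)). q(3) = 7, then p(7) = 3. So (p ∘ q)(3) = 3.

3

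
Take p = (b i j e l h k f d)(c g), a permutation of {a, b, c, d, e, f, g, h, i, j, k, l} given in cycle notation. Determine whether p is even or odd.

odd

The cycle lengths are 9, 2, 1.
A cycle of length ℓ contributes ℓ−1 transpositions, so p is a product of 8 + 1 = 9 transpositions — odd.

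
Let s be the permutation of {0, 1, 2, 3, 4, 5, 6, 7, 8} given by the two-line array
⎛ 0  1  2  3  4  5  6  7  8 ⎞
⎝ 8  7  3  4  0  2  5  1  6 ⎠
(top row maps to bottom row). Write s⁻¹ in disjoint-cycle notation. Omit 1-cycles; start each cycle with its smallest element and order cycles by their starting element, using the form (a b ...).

(0 4 3 2 5 6 8)(1 7)

First write s in disjoint cycles: (0 8 6 5 2 3 4)(1 7).
Reversing each cycle (and rotating so the smallest element leads) gives s⁻¹ = (0 4 3 2 5 6 8)(1 7).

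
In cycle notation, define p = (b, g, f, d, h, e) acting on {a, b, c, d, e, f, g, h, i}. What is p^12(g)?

g

g lies in the 6-cycle (b, g, f, d, h, e).
Powers repeat with period 6 on this cycle, and 12 mod 6 = 0, so p^12(g) = p^0(g).
So p^12(g) = g.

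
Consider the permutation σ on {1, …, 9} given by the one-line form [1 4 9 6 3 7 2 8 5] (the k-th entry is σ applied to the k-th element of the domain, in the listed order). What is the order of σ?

12

Writing σ as disjoint cycles, the cycle lengths are 4, 3, 1, 1.
The order of σ is the least common multiple of its cycle lengths: lcm(4, 3) = 12.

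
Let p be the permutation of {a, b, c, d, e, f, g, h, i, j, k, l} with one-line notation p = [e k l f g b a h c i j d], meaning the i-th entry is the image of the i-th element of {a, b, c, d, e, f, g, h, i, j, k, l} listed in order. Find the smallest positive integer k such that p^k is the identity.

The disjoint-cycle form of p has cycle lengths 8, 3, 1.
The order of p is the least common multiple of its cycle lengths: lcm(8, 3) = 24.

24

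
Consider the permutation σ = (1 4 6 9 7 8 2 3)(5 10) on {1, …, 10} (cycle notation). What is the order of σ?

8

The cycle type of σ is (8, 2).
Since disjoint cycles commute, ord(σ) = lcm(8, 2) = 8.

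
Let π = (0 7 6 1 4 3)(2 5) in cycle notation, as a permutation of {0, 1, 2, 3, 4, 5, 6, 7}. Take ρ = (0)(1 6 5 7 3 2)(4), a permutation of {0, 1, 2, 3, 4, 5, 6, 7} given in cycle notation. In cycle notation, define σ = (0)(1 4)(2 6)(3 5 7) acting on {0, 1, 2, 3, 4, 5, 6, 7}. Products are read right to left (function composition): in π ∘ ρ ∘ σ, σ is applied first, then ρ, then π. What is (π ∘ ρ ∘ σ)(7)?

5

(π ∘ ρ ∘ σ)(7) = π(ρ(σ(7))). σ(7) = 3, then ρ(3) = 2, then π(2) = 5, so the result is 5.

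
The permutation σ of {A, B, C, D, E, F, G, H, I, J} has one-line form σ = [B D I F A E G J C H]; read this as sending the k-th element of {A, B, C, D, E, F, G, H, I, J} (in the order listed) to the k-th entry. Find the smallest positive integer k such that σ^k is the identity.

10

Writing σ as disjoint cycles, the cycle lengths are 5, 2, 2, 1.
The order of σ is the least common multiple of its cycle lengths: lcm(5, 2, 2) = 10.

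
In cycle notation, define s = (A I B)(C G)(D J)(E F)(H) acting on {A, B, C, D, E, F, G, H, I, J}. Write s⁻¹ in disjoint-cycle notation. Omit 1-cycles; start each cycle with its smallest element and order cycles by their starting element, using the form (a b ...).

(A B I)(C G)(D J)(E F)

Inverting a permutation written in cycle notation just reverses the order within every cycle.
After reversing and putting each cycle's least element first, s⁻¹ = (A B I)(C G)(D J)(E F).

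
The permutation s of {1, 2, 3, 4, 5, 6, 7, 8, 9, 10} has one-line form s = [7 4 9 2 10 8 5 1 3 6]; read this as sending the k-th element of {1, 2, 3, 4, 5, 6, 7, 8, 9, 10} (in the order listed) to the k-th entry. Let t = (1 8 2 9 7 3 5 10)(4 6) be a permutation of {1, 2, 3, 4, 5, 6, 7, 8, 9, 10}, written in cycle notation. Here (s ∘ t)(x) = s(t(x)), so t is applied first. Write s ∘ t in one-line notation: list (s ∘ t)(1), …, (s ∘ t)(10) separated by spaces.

(s ∘ t)(x) = s(t(x)). Computing each image: s(t(1)) = s(8) = 1, s(t(2)) = s(9) = 3, s(t(3)) = s(5) = 10, s(t(4)) = s(6) = 8, s(t(5)) = s(10) = 6, s(t(6)) = s(4) = 2, s(t(7)) = s(3) = 9, s(t(8)) = s(2) = 4, s(t(9)) = s(7) = 5, s(t(10)) = s(1) = 7.
Hence s ∘ t = [1 3 10 8 6 2 9 4 5 7].

1 3 10 8 6 2 9 4 5 7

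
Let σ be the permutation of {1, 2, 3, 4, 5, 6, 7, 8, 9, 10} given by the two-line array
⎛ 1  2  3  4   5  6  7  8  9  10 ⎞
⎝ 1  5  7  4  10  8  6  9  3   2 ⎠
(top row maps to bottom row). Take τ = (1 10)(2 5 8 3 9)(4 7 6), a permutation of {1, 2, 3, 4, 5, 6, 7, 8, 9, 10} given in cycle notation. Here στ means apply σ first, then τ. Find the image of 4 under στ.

7

(στ)(4) = τ(σ(4)). σ(4) = 4, then τ(4) = 7. So (στ)(4) = 7.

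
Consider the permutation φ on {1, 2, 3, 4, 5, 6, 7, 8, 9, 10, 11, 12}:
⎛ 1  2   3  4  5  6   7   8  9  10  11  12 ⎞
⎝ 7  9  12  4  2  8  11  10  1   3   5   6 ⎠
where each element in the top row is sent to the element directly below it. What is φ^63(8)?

Tracing 8 → 10 → … returns to 8 after 5 steps, so 8 lies in a 5-cycle (3, 12, 6, 8, 10).
Powers repeat with period 5 on this cycle, and 63 mod 5 = 3, so φ^63(8) = φ^3(8).
Advancing 3 steps from 8: 8 → 10 → 3 → 12.

12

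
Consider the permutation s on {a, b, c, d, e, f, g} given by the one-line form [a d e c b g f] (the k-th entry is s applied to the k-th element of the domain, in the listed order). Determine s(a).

a

a is element number 1 of the domain, and entry number 1 of the one-line form is a, so s(a) = a.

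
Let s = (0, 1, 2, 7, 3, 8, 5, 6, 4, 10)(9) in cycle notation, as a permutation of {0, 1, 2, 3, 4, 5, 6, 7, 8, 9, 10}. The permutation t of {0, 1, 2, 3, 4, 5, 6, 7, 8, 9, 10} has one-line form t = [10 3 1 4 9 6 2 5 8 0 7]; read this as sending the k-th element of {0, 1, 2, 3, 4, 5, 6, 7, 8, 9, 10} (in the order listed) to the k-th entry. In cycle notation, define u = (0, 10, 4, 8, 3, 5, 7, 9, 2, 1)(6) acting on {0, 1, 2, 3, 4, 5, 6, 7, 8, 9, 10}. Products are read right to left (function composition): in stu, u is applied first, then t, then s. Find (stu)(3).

4

Chase 3: u(3) = 5; t(5) = 6; s(6) = 4. Hence (stu)(3) = 4.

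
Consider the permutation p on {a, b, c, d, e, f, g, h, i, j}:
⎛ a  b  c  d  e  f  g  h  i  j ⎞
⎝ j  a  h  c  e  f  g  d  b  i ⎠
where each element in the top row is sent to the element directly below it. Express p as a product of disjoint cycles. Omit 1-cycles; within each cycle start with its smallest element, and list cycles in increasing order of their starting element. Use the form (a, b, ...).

(a, j, i, b)(c, h, d)

Start at a and follow images: a → j → i → b → a, giving the cycle (a, j, i, b).
Repeating from the next unused element and collecting all non-trivial cycles gives (a, j, i, b)(c, h, d).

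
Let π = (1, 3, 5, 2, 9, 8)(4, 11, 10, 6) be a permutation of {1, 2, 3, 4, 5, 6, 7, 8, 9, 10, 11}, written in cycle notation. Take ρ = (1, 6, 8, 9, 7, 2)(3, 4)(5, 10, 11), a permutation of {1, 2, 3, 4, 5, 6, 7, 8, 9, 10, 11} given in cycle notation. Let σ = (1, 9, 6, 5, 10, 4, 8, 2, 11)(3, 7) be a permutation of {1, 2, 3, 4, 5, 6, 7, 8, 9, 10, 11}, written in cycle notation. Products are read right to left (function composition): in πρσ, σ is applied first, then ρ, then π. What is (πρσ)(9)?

1

(πρσ)(9) = π(ρ(σ(9))). σ(9) = 6, then ρ(6) = 8, then π(8) = 1, so the result is 1.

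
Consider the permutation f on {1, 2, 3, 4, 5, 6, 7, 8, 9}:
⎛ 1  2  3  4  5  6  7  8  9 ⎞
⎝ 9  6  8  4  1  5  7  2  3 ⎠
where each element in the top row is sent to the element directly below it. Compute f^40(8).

9

Tracing 8 → 2 → … returns to 8 after 7 steps, so 8 lies in a 7-cycle (1, 9, 3, 8, 2, 6, 5).
Since the cycle has length 7, f^40 acts on it the same as f^5 (40 mod 7 = 5).
Stepping 5 places around the cycle: 8 → 2 → 6 → 5 → 1 → 9.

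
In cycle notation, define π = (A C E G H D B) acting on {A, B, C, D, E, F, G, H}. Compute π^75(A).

D

A lies in the 7-cycle (A C E G H D B).
Powers repeat with period 7 on this cycle, and 75 mod 7 = 5, so π^75(A) = π^5(A).
Stepping 5 places around the cycle: A → C → E → G → H → D.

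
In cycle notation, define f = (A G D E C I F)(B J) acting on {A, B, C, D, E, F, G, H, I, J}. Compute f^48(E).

E lies in the 7-cycle (A G D E C I F).
Since the cycle has length 7, f^48 acts on it the same as f^6 (48 mod 7 = 6).
Stepping 6 places around the cycle: E → C → I → F → A → G → D.

D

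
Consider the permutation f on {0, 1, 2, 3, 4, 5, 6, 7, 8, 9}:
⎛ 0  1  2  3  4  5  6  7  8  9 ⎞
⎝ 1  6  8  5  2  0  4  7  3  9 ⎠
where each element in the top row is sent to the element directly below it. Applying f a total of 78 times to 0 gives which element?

Tracing 0 → 1 → … returns to 0 after 8 steps, so 0 lies in an 8-cycle (0 1 6 4 2 8 3 5).
Powers repeat with period 8 on this cycle, and 78 mod 8 = 6, so f^78(0) = f^6(0).
Stepping 6 places around the cycle: 0 → 1 → 6 → 4 → 2 → 8 → 3.

3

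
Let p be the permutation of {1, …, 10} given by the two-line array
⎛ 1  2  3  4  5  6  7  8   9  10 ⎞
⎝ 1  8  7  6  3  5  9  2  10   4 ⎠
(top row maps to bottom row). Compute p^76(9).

7

Tracing 9 → 10 → … returns to 9 after 7 steps, so 9 lies in a 7-cycle (3, 7, 9, 10, 4, 6, 5).
Powers repeat with period 7 on this cycle, and 76 mod 7 = 6, so p^76(9) = p^6(9).
Stepping 6 places around the cycle: 9 → 10 → 4 → 6 → 5 → 3 → 7.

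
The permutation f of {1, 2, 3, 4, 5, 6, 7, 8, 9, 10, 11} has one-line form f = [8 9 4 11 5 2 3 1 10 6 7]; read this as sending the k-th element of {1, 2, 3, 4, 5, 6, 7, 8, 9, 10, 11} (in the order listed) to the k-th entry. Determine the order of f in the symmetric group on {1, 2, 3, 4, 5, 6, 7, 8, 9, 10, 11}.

4

Writing f as disjoint cycles, the cycle lengths are 4, 4, 2, 1.
The order is lcm(4, 4, 2) = 4.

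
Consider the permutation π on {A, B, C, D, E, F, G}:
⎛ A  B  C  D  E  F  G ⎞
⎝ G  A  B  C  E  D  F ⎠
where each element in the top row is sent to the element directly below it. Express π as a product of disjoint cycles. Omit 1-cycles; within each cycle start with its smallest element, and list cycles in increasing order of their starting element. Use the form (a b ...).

(A G F D C B)

Iterating π from A gives A → G → F → D → C → B → A; that is the 6-cycle (A G F D C B).
Repeating from the next unused element and collecting all non-trivial cycles gives (A G F D C B).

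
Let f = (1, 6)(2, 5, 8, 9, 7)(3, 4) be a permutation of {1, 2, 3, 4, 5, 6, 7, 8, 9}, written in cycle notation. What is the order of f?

The disjoint cycles have lengths 5, 2, 2.
The order of f is the least common multiple of its cycle lengths: lcm(5, 2, 2) = 10.

10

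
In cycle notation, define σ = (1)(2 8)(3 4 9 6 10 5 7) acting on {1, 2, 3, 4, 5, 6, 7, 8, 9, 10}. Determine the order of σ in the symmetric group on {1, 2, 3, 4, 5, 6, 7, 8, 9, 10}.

14

The disjoint cycles have lengths 7, 2, 1.
Since disjoint cycles commute, ord(σ) = lcm(7, 2) = 14.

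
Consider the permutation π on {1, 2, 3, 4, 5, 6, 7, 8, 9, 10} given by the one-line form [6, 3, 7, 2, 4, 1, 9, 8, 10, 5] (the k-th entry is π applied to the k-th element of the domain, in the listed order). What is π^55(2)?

Tracing 2 → 3 → … returns to 2 after 7 steps, so 2 lies in a 7-cycle (2, 3, 7, 9, 10, 5, 4).
On a 7-cycle, π^7 is the identity, so π^55 = π^6 there (55 ≡ 6 mod 7).
Stepping 6 places around the cycle: 2 → 3 → 7 → 9 → 10 → 5 → 4.

4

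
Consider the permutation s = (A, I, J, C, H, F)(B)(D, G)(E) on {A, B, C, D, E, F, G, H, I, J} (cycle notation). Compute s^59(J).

I

J lies in the 6-cycle (A, I, J, C, H, F).
Since the cycle has length 6, s^59 acts on it the same as s^5 (59 mod 6 = 5).
Advancing 5 steps from J: J → C → H → F → A → I.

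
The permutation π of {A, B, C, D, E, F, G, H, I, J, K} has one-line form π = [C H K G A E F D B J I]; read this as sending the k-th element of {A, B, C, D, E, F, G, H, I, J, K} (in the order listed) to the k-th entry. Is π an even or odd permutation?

odd

In disjoint-cycle form the cycle lengths are 10, 1.
A cycle of length ℓ contributes ℓ−1 transpositions, so π is a product of 9 transpositions — odd.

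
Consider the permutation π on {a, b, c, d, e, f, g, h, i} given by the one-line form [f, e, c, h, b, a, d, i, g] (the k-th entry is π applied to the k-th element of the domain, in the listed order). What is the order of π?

Writing π as disjoint cycles, the cycle lengths are 4, 2, 2, 1.
The order of π is the least common multiple of its cycle lengths: lcm(4, 2, 2) = 4.

4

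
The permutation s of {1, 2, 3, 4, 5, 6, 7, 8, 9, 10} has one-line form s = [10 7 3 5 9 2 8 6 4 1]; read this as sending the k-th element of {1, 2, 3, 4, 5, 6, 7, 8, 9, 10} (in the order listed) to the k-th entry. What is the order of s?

Writing s as disjoint cycles, the cycle lengths are 4, 3, 2, 1.
Since disjoint cycles commute, ord(s) = lcm(4, 3, 2) = 12.

12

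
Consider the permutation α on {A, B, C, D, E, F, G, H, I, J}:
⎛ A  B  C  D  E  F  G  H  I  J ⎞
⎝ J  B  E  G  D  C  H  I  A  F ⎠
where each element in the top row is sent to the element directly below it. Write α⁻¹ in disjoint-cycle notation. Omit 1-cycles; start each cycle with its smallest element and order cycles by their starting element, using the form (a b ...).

First write α in disjoint cycles: (A J F C E D G H I).
The inverse reverses every cycle; in canonical form, α⁻¹ = (A I H G D E C F J).

(A I H G D E C F J)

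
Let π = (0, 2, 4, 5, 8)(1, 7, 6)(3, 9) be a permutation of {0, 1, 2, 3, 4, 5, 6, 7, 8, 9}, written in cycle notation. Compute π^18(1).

1 lies in the 3-cycle (1, 7, 6).
Powers repeat with period 3 on this cycle, and 18 mod 3 = 0, so π^18(1) = π^0(1).
So π^18(1) = 1.

1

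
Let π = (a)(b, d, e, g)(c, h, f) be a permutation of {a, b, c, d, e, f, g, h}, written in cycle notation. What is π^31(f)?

c

f lies in the 3-cycle (c, h, f).
Powers repeat with period 3 on this cycle, and 31 mod 3 = 1, so π^31(f) = π^1(f).
Advancing 1 step from f: f → c.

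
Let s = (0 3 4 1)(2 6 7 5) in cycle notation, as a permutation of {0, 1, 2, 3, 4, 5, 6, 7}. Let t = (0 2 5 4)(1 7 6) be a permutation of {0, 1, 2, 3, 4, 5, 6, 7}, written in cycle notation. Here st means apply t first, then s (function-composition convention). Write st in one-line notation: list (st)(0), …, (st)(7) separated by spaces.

(st)(x) = s(t(x)). Computing each image: s(t(0)) = s(2) = 6, s(t(1)) = s(7) = 5, s(t(2)) = s(5) = 2, s(t(3)) = s(3) = 4, s(t(4)) = s(0) = 3, s(t(5)) = s(4) = 1, s(t(6)) = s(1) = 0, s(t(7)) = s(6) = 7.
Hence st = [6 5 2 4 3 1 0 7].

6 5 2 4 3 1 0 7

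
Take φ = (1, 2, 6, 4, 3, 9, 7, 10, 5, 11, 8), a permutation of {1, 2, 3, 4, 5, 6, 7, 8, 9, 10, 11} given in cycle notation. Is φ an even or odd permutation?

The cycle lengths are 11.
A cycle of length ℓ contributes ℓ−1 transpositions, so φ is a product of 10 transpositions — even.

even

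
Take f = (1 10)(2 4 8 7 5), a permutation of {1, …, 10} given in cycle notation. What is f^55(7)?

7

7 lies in the 5-cycle (2 4 8 7 5).
Powers repeat with period 5 on this cycle, and 55 mod 5 = 0, so f^55(7) = f^0(7).
So f^55(7) = 7.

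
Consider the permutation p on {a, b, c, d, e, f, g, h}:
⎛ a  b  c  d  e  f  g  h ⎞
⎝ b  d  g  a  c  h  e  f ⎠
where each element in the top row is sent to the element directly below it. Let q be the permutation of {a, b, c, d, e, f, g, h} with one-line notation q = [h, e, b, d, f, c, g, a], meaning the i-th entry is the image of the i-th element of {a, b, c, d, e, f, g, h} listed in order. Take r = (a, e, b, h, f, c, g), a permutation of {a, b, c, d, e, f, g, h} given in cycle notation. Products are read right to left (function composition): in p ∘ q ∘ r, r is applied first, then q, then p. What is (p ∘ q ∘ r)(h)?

g

Apply the permutations in order: r(h) = f, then q(f) = c, then p(c) = g. So (p ∘ q ∘ r)(h) = g.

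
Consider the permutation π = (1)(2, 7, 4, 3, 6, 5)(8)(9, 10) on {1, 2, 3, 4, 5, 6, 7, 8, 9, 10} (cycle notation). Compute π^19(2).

7

2 lies in the 6-cycle (2, 7, 4, 3, 6, 5).
Since the cycle has length 6, π^19 acts on it the same as π^1 (19 mod 6 = 1).
Stepping 1 place around the cycle: 2 → 7.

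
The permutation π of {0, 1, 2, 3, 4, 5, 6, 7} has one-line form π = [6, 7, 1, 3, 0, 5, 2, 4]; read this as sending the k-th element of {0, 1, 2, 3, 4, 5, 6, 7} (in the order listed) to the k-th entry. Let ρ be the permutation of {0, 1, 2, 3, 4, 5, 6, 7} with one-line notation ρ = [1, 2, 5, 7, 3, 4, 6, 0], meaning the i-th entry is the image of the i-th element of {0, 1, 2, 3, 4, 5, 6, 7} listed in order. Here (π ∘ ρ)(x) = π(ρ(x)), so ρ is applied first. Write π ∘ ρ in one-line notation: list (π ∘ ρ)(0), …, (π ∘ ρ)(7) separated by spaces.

7 1 5 4 3 0 2 6

For each element, apply ρ then π: 0 → 1 → 7; 1 → 2 → 1; 2 → 5 → 5; 3 → 7 → 4; 4 → 3 → 3; 5 → 4 → 0; 6 → 6 → 2; 7 → 0 → 6.
So π ∘ ρ in one-line form is 7 1 5 4 3 0 2 6.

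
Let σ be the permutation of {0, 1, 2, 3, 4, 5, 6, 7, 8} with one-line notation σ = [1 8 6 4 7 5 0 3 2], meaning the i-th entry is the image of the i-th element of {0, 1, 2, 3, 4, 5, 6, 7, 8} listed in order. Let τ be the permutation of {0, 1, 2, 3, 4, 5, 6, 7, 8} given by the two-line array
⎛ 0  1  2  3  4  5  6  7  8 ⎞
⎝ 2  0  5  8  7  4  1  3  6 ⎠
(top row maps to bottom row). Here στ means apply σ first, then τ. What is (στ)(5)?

4

First apply σ: σ(5) = 5, then τ(5) = 4. Thus (στ)(5) = 4.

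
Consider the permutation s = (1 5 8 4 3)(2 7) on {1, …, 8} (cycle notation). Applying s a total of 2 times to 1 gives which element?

8

1 lies in the 5-cycle (1 5 8 4 3).
Stepping 2 places around the cycle: 1 → 5 → 8.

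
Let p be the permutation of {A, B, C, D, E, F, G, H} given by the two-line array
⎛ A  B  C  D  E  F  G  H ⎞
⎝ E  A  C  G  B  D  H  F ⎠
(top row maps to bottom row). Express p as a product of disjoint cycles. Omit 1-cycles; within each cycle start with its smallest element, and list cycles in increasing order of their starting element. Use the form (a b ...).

From A: A → E → B → A, closing the cycle (A E B).
Repeating from the next unused element and collecting all non-trivial cycles gives (A E B)(D G H F).

(A E B)(D G H F)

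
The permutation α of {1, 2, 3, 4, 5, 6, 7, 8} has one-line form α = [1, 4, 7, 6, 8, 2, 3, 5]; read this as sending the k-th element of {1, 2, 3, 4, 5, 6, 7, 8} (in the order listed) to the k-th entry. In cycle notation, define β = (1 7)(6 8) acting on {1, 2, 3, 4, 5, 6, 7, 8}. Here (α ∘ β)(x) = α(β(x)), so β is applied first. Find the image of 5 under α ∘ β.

First apply β: β(5) = 5, then α(5) = 8. Thus (α ∘ β)(5) = 8.

8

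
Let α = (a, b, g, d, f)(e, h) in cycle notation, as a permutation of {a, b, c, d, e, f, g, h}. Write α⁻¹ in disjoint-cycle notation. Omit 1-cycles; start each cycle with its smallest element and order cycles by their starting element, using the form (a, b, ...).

(a, f, d, g, b)(e, h)

The inverse reverses each cycle.
Reversing each cycle of α and rotating so the smallest element leads gives (a, f, d, g, b)(e, h).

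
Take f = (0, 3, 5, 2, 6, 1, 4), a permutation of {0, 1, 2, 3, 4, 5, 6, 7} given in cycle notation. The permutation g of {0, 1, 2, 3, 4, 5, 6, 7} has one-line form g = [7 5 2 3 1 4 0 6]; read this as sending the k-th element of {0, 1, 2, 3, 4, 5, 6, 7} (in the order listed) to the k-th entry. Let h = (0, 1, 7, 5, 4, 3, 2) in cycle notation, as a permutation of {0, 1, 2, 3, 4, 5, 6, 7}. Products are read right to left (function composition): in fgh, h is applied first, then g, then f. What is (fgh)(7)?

Chase 7: h(7) = 5; g(5) = 4; f(4) = 0. Hence (fgh)(7) = 0.

0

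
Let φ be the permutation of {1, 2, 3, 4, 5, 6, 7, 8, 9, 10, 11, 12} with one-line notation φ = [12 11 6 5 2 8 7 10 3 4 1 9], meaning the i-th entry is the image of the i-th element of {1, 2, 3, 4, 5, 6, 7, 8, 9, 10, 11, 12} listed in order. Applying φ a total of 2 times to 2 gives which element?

1

Tracing 2 → 11 → … returns to 2 after 11 steps, so 2 lies in an 11-cycle (1 12 9 3 6 8 10 4 5 2 11).
Advancing 2 steps from 2: 2 → 11 → 1.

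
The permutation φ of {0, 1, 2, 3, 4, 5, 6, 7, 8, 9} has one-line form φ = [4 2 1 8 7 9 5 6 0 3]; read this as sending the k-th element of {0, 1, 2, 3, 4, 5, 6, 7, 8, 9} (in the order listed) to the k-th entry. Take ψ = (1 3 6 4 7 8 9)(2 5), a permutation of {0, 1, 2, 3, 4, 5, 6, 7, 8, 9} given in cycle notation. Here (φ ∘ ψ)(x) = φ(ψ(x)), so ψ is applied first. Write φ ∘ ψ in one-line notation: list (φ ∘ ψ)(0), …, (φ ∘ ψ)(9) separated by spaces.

4 8 9 5 6 1 7 0 3 2

For each element, apply ψ then φ: 0 → 0 → 4; 1 → 3 → 8; 2 → 5 → 9; 3 → 6 → 5; 4 → 7 → 6; 5 → 2 → 1; 6 → 4 → 7; 7 → 8 → 0; 8 → 9 → 3; 9 → 1 → 2.
Collecting the images, φ ∘ ψ = [4 8 9 5 6 1 7 0 3 2].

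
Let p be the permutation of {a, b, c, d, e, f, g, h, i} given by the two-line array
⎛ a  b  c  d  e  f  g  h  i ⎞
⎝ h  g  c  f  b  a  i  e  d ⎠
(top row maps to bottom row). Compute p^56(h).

h

Tracing h → e → … returns to h after 8 steps, so h lies in an 8-cycle (a h e b g i d f).
Since the cycle has length 8, p^56 acts on it the same as p^0 (56 mod 8 = 0).
So p^56(h) = h.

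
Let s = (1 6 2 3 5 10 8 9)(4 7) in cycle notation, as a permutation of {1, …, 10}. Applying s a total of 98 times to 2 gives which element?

2 lies in the 8-cycle (1 6 2 3 5 10 8 9).
Powers repeat with period 8 on this cycle, and 98 mod 8 = 2, so s^98(2) = s^2(2).
Advancing 2 steps from 2: 2 → 3 → 5.

5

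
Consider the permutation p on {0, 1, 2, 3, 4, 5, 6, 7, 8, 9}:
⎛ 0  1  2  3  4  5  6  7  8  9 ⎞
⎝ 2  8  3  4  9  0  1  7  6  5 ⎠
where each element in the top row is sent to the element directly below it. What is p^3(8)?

Tracing 8 → 6 → … returns to 8 after 3 steps, so 8 lies in a 3-cycle (1 8 6).
On a 3-cycle, p^3 is the identity, so p^3 = p^0 there (3 ≡ 0 mod 3).
So p^3(8) = 8.

8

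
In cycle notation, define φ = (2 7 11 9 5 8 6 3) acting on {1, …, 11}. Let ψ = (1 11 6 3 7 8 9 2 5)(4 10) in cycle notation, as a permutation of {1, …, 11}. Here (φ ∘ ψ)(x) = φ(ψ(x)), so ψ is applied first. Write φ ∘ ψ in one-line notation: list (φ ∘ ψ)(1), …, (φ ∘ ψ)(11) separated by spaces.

9 8 11 10 1 2 6 5 7 4 3

(φ ∘ ψ)(x) = φ(ψ(x)). Computing each image: φ(ψ(1)) = φ(11) = 9, φ(ψ(2)) = φ(5) = 8, φ(ψ(3)) = φ(7) = 11, φ(ψ(4)) = φ(10) = 10, φ(ψ(5)) = φ(1) = 1, φ(ψ(6)) = φ(3) = 2, φ(ψ(7)) = φ(8) = 6, φ(ψ(8)) = φ(9) = 5, φ(ψ(9)) = φ(2) = 7, φ(ψ(10)) = φ(4) = 4, φ(ψ(11)) = φ(6) = 3.
Hence φ ∘ ψ = [9 8 11 10 1 2 6 5 7 4 3].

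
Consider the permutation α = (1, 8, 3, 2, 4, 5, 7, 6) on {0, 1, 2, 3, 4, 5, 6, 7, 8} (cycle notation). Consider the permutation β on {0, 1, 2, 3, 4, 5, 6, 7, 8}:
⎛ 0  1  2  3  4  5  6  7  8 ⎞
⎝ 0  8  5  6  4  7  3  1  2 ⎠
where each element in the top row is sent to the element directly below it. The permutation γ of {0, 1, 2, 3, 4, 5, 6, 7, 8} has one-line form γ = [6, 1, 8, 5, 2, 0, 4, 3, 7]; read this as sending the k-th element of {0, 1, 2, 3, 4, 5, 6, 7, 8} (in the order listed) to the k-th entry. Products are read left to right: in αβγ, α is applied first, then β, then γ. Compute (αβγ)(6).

7

Apply the permutations in order: α(6) = 1, then β(1) = 8, then γ(8) = 7. So (αβγ)(6) = 7.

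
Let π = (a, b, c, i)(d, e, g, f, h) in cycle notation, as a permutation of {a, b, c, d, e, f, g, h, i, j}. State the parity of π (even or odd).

The cycle lengths are 5, 4, 1.
A cycle of length ℓ contributes ℓ−1 transpositions, so π is a product of 4 + 3 = 7 transpositions — odd.

odd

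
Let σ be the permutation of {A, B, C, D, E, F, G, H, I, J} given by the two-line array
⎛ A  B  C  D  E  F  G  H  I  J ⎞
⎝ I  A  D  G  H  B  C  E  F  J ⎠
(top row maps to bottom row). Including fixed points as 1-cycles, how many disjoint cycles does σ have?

4

The cycle decomposition is (A, I, F, B)(C, D, G)(E, H)(J), which has 4 cycles (counting 1-cycles).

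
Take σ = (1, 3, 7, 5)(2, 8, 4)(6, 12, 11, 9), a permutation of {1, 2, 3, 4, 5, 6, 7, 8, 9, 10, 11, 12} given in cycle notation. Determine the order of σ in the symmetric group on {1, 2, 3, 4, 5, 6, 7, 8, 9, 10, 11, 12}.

The disjoint cycles have lengths 4, 4, 3, 1.
The order is lcm(4, 4, 3) = 12.

12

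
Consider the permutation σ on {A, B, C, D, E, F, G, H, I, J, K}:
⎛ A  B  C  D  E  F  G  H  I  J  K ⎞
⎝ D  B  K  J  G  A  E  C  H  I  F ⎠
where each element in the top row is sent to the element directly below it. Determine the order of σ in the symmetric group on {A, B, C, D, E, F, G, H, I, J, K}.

Decomposing into disjoint cycles gives cycle lengths 8, 2, 1.
Since disjoint cycles commute, ord(σ) = lcm(8, 2) = 8.

8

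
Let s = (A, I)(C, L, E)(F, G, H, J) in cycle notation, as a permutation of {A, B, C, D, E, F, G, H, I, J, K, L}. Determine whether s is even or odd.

even

The cycle lengths are 4, 3, 2, 1, 1, 1.
A cycle of length ℓ contributes ℓ−1 transpositions, so s is a product of 3 + 2 + 1 = 6 transpositions — even.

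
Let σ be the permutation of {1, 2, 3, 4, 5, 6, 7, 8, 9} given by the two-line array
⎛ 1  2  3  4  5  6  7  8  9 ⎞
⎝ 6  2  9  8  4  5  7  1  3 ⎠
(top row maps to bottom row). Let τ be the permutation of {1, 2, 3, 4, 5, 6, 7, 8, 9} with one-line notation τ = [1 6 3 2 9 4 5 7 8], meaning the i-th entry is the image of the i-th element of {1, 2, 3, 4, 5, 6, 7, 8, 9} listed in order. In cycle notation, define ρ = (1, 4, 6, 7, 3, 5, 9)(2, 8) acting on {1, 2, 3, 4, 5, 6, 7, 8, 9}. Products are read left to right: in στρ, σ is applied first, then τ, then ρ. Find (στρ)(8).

4

Chase 8: σ(8) = 1; τ(1) = 1; ρ(1) = 4. Hence (στρ)(8) = 4.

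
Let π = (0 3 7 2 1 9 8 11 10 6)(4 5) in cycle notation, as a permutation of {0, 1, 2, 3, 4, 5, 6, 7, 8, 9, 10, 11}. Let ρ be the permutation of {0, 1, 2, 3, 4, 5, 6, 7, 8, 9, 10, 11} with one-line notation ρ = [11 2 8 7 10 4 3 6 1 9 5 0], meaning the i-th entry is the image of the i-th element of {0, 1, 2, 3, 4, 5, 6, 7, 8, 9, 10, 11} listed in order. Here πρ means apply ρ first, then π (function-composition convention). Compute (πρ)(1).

(πρ)(1) = π(ρ(1)). ρ(1) = 2, then π(2) = 1. So (πρ)(1) = 1.

1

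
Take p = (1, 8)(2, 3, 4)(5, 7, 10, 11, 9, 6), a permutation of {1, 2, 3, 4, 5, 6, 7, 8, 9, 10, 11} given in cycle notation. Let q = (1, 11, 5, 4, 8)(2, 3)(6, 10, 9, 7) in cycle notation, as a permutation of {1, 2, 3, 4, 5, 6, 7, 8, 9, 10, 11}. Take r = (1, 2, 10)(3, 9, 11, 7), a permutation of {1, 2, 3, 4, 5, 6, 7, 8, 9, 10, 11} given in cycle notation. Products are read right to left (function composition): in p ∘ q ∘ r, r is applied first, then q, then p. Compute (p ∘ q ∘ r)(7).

3

Chase 7: r(7) = 3; q(3) = 2; p(2) = 3. Hence (p ∘ q ∘ r)(7) = 3.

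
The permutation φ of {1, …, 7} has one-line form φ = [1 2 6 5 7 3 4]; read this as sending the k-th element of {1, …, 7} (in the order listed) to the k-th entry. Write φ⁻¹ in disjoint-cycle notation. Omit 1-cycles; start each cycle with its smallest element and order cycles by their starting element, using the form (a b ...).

The cycle decomposition of φ is (3 6)(4 5 7).
Reversing each cycle (and rotating so the smallest element leads) gives φ⁻¹ = (3 6)(4 7 5).

(3 6)(4 7 5)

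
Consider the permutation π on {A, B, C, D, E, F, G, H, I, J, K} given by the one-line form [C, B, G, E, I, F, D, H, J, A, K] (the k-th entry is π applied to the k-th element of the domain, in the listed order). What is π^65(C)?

D

Tracing C → G → … returns to C after 7 steps, so C lies in a 7-cycle (A C G D E I J).
On a 7-cycle, π^7 is the identity, so π^65 = π^2 there (65 ≡ 2 mod 7).
Stepping 2 places around the cycle: C → G → D.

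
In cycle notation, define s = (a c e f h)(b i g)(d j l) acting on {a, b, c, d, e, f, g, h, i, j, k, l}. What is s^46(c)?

e

c lies in the 5-cycle (a c e f h).
On a 5-cycle, s^5 is the identity, so s^46 = s^1 there (46 ≡ 1 mod 5).
Advancing 1 step from c: c → e.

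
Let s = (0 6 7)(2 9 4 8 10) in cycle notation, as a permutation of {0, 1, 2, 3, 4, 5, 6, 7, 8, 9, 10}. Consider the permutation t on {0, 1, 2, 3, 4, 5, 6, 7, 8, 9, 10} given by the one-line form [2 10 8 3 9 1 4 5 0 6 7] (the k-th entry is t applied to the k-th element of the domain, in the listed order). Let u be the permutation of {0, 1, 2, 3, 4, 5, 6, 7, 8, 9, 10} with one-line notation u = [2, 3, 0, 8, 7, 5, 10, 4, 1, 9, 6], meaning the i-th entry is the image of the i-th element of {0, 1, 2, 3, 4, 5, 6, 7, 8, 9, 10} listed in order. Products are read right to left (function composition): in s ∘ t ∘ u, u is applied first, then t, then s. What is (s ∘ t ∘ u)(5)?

Apply the permutations in order: u(5) = 5, then t(5) = 1, then s(1) = 1. So (s ∘ t ∘ u)(5) = 1.

1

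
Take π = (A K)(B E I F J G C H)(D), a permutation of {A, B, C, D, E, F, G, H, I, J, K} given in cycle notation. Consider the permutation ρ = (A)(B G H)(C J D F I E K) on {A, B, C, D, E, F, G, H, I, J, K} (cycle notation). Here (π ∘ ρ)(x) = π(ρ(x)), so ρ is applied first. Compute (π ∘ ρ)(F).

F

First apply ρ: ρ(F) = I, then π(I) = F. Thus (π ∘ ρ)(F) = F.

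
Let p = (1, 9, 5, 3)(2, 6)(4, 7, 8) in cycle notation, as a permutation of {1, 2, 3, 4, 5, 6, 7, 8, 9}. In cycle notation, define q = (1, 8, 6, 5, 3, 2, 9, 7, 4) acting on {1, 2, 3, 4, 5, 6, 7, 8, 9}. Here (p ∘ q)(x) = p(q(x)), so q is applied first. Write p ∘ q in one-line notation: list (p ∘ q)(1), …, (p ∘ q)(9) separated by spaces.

4 5 6 9 1 3 7 2 8

Chase each element through q then p: 1 → 8 → 4; 2 → 9 → 5; 3 → 2 → 6; 4 → 1 → 9; 5 → 3 → 1; 6 → 5 → 3; 7 → 4 → 7; 8 → 6 → 2; 9 → 7 → 8.
So p ∘ q in one-line form is 4 5 6 9 1 3 7 2 8.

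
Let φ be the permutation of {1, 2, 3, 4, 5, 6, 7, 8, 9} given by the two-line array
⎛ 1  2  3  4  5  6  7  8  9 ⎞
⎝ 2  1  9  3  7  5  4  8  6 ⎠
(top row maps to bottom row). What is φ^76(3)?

7

Tracing 3 → 9 → … returns to 3 after 6 steps, so 3 lies in a 6-cycle (3, 9, 6, 5, 7, 4).
On a 6-cycle, φ^6 is the identity, so φ^76 = φ^4 there (76 ≡ 4 mod 6).
Advancing 4 steps from 3: 3 → 9 → 6 → 5 → 7.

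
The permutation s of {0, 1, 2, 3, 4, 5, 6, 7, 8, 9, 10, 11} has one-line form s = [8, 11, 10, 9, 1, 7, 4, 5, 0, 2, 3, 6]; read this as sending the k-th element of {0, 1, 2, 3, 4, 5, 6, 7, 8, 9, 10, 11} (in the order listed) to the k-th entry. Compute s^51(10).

2

Tracing 10 → 3 → … returns to 10 after 4 steps, so 10 lies in a 4-cycle (2, 10, 3, 9).
On a 4-cycle, s^4 is the identity, so s^51 = s^3 there (51 ≡ 3 mod 4).
Advancing 3 steps from 10: 10 → 3 → 9 → 2.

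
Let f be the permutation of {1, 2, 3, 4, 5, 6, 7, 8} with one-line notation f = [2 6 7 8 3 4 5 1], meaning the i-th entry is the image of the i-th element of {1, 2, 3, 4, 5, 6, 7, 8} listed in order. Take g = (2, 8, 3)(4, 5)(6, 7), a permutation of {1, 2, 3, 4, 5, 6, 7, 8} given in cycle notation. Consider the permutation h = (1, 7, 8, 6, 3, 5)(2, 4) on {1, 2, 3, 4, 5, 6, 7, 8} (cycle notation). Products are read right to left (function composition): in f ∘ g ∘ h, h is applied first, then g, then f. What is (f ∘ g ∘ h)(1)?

Apply the permutations in order: h(1) = 7, then g(7) = 6, then f(6) = 4. So (f ∘ g ∘ h)(1) = 4.

4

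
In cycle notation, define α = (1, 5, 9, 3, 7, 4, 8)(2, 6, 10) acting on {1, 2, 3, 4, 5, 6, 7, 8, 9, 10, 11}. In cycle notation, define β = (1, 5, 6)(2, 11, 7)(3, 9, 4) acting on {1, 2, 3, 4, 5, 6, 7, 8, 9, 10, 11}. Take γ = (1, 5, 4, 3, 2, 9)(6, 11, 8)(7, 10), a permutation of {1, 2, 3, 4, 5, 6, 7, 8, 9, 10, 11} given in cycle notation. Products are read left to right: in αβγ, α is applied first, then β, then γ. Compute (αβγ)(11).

10

(αβγ)(11) = γ(β(α(11))). α(11) = 11, then β(11) = 7, then γ(7) = 10, so the result is 10.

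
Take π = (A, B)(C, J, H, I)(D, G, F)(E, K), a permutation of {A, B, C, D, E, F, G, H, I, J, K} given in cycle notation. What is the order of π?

The cycle type of π is (4, 3, 2, 2).
The order is lcm(4, 3, 2, 2) = 12.

12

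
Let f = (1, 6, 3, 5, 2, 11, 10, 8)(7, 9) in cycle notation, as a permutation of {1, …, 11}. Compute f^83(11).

1

11 lies in the 8-cycle (1, 6, 3, 5, 2, 11, 10, 8).
On an 8-cycle, f^8 is the identity, so f^83 = f^3 there (83 ≡ 3 mod 8).
Stepping 3 places around the cycle: 11 → 10 → 8 → 1.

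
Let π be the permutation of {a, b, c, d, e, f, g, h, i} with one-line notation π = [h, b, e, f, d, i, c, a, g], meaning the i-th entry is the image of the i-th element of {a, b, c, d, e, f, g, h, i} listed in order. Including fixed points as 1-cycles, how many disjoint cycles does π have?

3

The cycle decomposition is (a, h)(b)(c, e, d, f, i, g), which has 3 cycles (counting 1-cycles).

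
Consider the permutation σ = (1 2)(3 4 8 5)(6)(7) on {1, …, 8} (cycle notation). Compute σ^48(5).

5 lies in the 4-cycle (3 4 8 5).
Since the cycle has length 4, σ^48 acts on it the same as σ^0 (48 mod 4 = 0).
So σ^48(5) = 5.

5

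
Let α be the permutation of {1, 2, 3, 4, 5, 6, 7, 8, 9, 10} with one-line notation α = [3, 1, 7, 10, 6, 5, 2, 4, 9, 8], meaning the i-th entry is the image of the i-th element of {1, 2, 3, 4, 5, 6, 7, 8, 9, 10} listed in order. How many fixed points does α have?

The fixed points (elements with α(x) = x) are {9}, so there is 1.

1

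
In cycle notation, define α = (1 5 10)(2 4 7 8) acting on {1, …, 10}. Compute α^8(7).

7

7 lies in the 4-cycle (2 4 7 8).
On a 4-cycle, α^4 is the identity, so α^8 = α^0 there (8 ≡ 0 mod 4).
So α^8(7) = 7.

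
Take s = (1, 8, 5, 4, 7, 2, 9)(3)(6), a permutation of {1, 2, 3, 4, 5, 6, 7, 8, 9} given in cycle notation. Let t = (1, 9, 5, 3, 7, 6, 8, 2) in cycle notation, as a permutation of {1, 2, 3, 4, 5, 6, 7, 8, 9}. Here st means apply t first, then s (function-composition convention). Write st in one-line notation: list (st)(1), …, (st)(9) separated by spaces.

(st)(x) = s(t(x)). Computing each image: s(t(1)) = s(9) = 1, s(t(2)) = s(1) = 8, s(t(3)) = s(7) = 2, s(t(4)) = s(4) = 7, s(t(5)) = s(3) = 3, s(t(6)) = s(8) = 5, s(t(7)) = s(6) = 6, s(t(8)) = s(2) = 9, s(t(9)) = s(5) = 4.
Hence st = [1 8 2 7 3 5 6 9 4].

1 8 2 7 3 5 6 9 4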